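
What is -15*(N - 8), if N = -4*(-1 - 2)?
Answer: -60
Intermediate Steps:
N = 12 (N = -4*(-3) = 12)
-15*(N - 8) = -15*(12 - 8) = -15*4 = -60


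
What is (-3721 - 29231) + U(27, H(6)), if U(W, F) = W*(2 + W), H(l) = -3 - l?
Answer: -32169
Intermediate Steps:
(-3721 - 29231) + U(27, H(6)) = (-3721 - 29231) + 27*(2 + 27) = -32952 + 27*29 = -32952 + 783 = -32169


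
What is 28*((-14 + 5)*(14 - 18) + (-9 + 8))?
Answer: 980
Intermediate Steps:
28*((-14 + 5)*(14 - 18) + (-9 + 8)) = 28*(-9*(-4) - 1) = 28*(36 - 1) = 28*35 = 980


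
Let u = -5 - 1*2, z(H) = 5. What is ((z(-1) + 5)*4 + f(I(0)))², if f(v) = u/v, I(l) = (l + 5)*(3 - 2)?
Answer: 37249/25 ≈ 1490.0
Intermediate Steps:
I(l) = 5 + l (I(l) = (5 + l)*1 = 5 + l)
u = -7 (u = -5 - 2 = -7)
f(v) = -7/v
((z(-1) + 5)*4 + f(I(0)))² = ((5 + 5)*4 - 7/(5 + 0))² = (10*4 - 7/5)² = (40 - 7*⅕)² = (40 - 7/5)² = (193/5)² = 37249/25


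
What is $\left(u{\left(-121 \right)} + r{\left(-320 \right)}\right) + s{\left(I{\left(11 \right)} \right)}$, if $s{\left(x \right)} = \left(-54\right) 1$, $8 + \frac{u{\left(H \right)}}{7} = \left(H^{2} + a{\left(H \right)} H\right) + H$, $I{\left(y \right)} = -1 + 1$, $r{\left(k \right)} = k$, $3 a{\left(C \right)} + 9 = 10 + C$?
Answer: $135090$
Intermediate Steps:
$a{\left(C \right)} = \frac{1}{3} + \frac{C}{3}$ ($a{\left(C \right)} = -3 + \frac{10 + C}{3} = -3 + \left(\frac{10}{3} + \frac{C}{3}\right) = \frac{1}{3} + \frac{C}{3}$)
$I{\left(y \right)} = 0$
$u{\left(H \right)} = -56 + 7 H + 7 H^{2} + 7 H \left(\frac{1}{3} + \frac{H}{3}\right)$ ($u{\left(H \right)} = -56 + 7 \left(\left(H^{2} + \left(\frac{1}{3} + \frac{H}{3}\right) H\right) + H\right) = -56 + 7 \left(\left(H^{2} + H \left(\frac{1}{3} + \frac{H}{3}\right)\right) + H\right) = -56 + 7 \left(H + H^{2} + H \left(\frac{1}{3} + \frac{H}{3}\right)\right) = -56 + \left(7 H + 7 H^{2} + 7 H \left(\frac{1}{3} + \frac{H}{3}\right)\right) = -56 + 7 H + 7 H^{2} + 7 H \left(\frac{1}{3} + \frac{H}{3}\right)$)
$s{\left(x \right)} = -54$
$\left(u{\left(-121 \right)} + r{\left(-320 \right)}\right) + s{\left(I{\left(11 \right)} \right)} = \left(\left(-56 + \frac{28}{3} \left(-121\right) + \frac{28 \left(-121\right)^{2}}{3}\right) - 320\right) - 54 = \left(\left(-56 - \frac{3388}{3} + \frac{28}{3} \cdot 14641\right) - 320\right) - 54 = \left(\left(-56 - \frac{3388}{3} + \frac{409948}{3}\right) - 320\right) - 54 = \left(135464 - 320\right) - 54 = 135144 - 54 = 135090$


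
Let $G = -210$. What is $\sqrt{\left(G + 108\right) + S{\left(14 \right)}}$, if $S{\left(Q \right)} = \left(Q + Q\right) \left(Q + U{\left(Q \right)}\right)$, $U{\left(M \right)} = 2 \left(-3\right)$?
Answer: $\sqrt{122} \approx 11.045$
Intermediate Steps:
$U{\left(M \right)} = -6$
$S{\left(Q \right)} = 2 Q \left(-6 + Q\right)$ ($S{\left(Q \right)} = \left(Q + Q\right) \left(Q - 6\right) = 2 Q \left(-6 + Q\right)$)
$\sqrt{\left(G + 108\right) + S{\left(14 \right)}} = \sqrt{\left(-210 + 108\right) + 2 \cdot 14 \left(-6 + 14\right)} = \sqrt{-102 + 2 \cdot 14 \cdot 8} = \sqrt{-102 + 224} = \sqrt{122}$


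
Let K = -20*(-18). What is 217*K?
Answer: 78120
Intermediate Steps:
K = 360
217*K = 217*360 = 78120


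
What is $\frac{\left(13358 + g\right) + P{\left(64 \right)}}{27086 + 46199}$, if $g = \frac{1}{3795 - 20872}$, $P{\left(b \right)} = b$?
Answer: $\frac{229207493}{1251487945} \approx 0.18315$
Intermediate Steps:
$g = - \frac{1}{17077}$ ($g = \frac{1}{3795 - 20872} = \frac{1}{-17077} = - \frac{1}{17077} \approx -5.8558 \cdot 10^{-5}$)
$\frac{\left(13358 + g\right) + P{\left(64 \right)}}{27086 + 46199} = \frac{\left(13358 - \frac{1}{17077}\right) + 64}{27086 + 46199} = \frac{\frac{228114565}{17077} + 64}{73285} = \frac{229207493}{17077} \cdot \frac{1}{73285} = \frac{229207493}{1251487945}$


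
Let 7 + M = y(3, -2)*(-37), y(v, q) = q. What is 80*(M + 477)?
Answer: 43520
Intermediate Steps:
M = 67 (M = -7 - 2*(-37) = -7 + 74 = 67)
80*(M + 477) = 80*(67 + 477) = 80*544 = 43520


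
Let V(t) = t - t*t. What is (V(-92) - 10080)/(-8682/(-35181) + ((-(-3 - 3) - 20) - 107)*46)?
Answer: 54636093/16317397 ≈ 3.3483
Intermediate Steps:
V(t) = t - t**2
(V(-92) - 10080)/(-8682/(-35181) + ((-(-3 - 3) - 20) - 107)*46) = (-92*(1 - 1*(-92)) - 10080)/(-8682/(-35181) + ((-(-3 - 3) - 20) - 107)*46) = (-92*(1 + 92) - 10080)/(-8682*(-1/35181) + ((-1*(-6) - 20) - 107)*46) = (-92*93 - 10080)/(2894/11727 + ((6 - 20) - 107)*46) = (-8556 - 10080)/(2894/11727 + (-14 - 107)*46) = -18636/(2894/11727 - 121*46) = -18636/(2894/11727 - 5566) = -18636/(-65269588/11727) = -18636*(-11727/65269588) = 54636093/16317397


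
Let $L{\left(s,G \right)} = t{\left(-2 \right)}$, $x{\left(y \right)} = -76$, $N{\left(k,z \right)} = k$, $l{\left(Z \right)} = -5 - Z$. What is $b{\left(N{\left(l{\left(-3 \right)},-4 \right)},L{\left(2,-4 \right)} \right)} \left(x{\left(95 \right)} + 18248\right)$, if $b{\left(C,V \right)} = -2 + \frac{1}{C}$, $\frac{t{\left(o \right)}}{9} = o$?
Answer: $-45430$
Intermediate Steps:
$t{\left(o \right)} = 9 o$
$L{\left(s,G \right)} = -18$ ($L{\left(s,G \right)} = 9 \left(-2\right) = -18$)
$b{\left(N{\left(l{\left(-3 \right)},-4 \right)},L{\left(2,-4 \right)} \right)} \left(x{\left(95 \right)} + 18248\right) = \left(-2 + \frac{1}{-5 - -3}\right) \left(-76 + 18248\right) = \left(-2 + \frac{1}{-5 + 3}\right) 18172 = \left(-2 + \frac{1}{-2}\right) 18172 = \left(-2 - \frac{1}{2}\right) 18172 = \left(- \frac{5}{2}\right) 18172 = -45430$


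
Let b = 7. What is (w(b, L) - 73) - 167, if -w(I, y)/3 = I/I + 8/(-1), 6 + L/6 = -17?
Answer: -219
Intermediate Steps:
L = -138 (L = -36 + 6*(-17) = -36 - 102 = -138)
w(I, y) = 21 (w(I, y) = -3*(I/I + 8/(-1)) = -3*(1 + 8*(-1)) = -3*(1 - 8) = -3*(-7) = 21)
(w(b, L) - 73) - 167 = (21 - 73) - 167 = -52 - 167 = -219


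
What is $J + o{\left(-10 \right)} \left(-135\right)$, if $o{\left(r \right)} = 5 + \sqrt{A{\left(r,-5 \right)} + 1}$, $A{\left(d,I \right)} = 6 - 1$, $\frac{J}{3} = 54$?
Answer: $-513 - 135 \sqrt{6} \approx -843.68$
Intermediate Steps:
$J = 162$ ($J = 3 \cdot 54 = 162$)
$A{\left(d,I \right)} = 5$ ($A{\left(d,I \right)} = 6 - 1 = 5$)
$o{\left(r \right)} = 5 + \sqrt{6}$ ($o{\left(r \right)} = 5 + \sqrt{5 + 1} = 5 + \sqrt{6}$)
$J + o{\left(-10 \right)} \left(-135\right) = 162 + \left(5 + \sqrt{6}\right) \left(-135\right) = 162 - \left(675 + 135 \sqrt{6}\right) = -513 - 135 \sqrt{6}$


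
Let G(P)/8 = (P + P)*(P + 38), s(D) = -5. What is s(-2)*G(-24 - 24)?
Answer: -38400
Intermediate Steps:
G(P) = 16*P*(38 + P) (G(P) = 8*((P + P)*(P + 38)) = 8*((2*P)*(38 + P)) = 8*(2*P*(38 + P)) = 16*P*(38 + P))
s(-2)*G(-24 - 24) = -80*(-24 - 24)*(38 + (-24 - 24)) = -80*(-48)*(38 - 48) = -80*(-48)*(-10) = -5*7680 = -38400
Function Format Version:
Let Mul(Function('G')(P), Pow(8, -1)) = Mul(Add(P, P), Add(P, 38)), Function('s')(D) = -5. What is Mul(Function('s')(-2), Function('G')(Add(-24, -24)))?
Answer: -38400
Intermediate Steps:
Function('G')(P) = Mul(16, P, Add(38, P)) (Function('G')(P) = Mul(8, Mul(Add(P, P), Add(P, 38))) = Mul(8, Mul(Mul(2, P), Add(38, P))) = Mul(8, Mul(2, P, Add(38, P))) = Mul(16, P, Add(38, P)))
Mul(Function('s')(-2), Function('G')(Add(-24, -24))) = Mul(-5, Mul(16, Add(-24, -24), Add(38, Add(-24, -24)))) = Mul(-5, Mul(16, -48, Add(38, -48))) = Mul(-5, Mul(16, -48, -10)) = Mul(-5, 7680) = -38400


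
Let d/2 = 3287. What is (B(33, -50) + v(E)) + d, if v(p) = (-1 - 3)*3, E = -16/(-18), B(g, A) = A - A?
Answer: 6562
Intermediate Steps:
B(g, A) = 0
E = 8/9 (E = -16*(-1/18) = 8/9 ≈ 0.88889)
d = 6574 (d = 2*3287 = 6574)
v(p) = -12 (v(p) = -4*3 = -12)
(B(33, -50) + v(E)) + d = (0 - 12) + 6574 = -12 + 6574 = 6562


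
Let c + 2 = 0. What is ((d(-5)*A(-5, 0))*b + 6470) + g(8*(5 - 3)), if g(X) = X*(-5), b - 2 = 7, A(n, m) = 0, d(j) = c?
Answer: 6390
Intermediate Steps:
c = -2 (c = -2 + 0 = -2)
d(j) = -2
b = 9 (b = 2 + 7 = 9)
g(X) = -5*X
((d(-5)*A(-5, 0))*b + 6470) + g(8*(5 - 3)) = (-2*0*9 + 6470) - 40*(5 - 3) = (0*9 + 6470) - 40*2 = (0 + 6470) - 5*16 = 6470 - 80 = 6390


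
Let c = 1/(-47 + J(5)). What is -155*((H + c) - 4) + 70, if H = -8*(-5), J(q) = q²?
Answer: -121065/22 ≈ -5503.0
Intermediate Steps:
H = 40
c = -1/22 (c = 1/(-47 + 5²) = 1/(-47 + 25) = 1/(-22) = -1/22 ≈ -0.045455)
-155*((H + c) - 4) + 70 = -155*((40 - 1/22) - 4) + 70 = -155*(879/22 - 4) + 70 = -155*791/22 + 70 = -122605/22 + 70 = -121065/22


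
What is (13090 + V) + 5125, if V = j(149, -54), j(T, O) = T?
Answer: 18364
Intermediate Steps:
V = 149
(13090 + V) + 5125 = (13090 + 149) + 5125 = 13239 + 5125 = 18364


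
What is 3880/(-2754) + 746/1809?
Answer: -91934/92259 ≈ -0.99648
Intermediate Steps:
3880/(-2754) + 746/1809 = 3880*(-1/2754) + 746*(1/1809) = -1940/1377 + 746/1809 = -91934/92259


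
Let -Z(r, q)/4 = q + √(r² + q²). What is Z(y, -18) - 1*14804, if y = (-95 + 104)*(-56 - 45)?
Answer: -14732 - 36*√10205 ≈ -18369.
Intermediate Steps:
y = -909 (y = 9*(-101) = -909)
Z(r, q) = -4*q - 4*√(q² + r²) (Z(r, q) = -4*(q + √(r² + q²)) = -4*(q + √(q² + r²)) = -4*q - 4*√(q² + r²))
Z(y, -18) - 1*14804 = (-4*(-18) - 4*√((-18)² + (-909)²)) - 1*14804 = (72 - 4*√(324 + 826281)) - 14804 = (72 - 36*√10205) - 14804 = -14732 - 36*√10205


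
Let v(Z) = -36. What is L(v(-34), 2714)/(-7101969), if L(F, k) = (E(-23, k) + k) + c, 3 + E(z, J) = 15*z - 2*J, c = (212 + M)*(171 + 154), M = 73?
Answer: -89563/7101969 ≈ -0.012611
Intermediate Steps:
c = 92625 (c = (212 + 73)*(171 + 154) = 285*325 = 92625)
E(z, J) = -3 - 2*J + 15*z (E(z, J) = -3 + (15*z - 2*J) = -3 + (-2*J + 15*z) = -3 - 2*J + 15*z)
L(F, k) = 92277 - k (L(F, k) = ((-3 - 2*k + 15*(-23)) + k) + 92625 = ((-3 - 2*k - 345) + k) + 92625 = ((-348 - 2*k) + k) + 92625 = (-348 - k) + 92625 = 92277 - k)
L(v(-34), 2714)/(-7101969) = (92277 - 1*2714)/(-7101969) = (92277 - 2714)*(-1/7101969) = 89563*(-1/7101969) = -89563/7101969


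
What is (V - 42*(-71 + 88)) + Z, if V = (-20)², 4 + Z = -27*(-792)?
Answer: 21066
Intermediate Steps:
Z = 21380 (Z = -4 - 27*(-792) = -4 + 21384 = 21380)
V = 400
(V - 42*(-71 + 88)) + Z = (400 - 42*(-71 + 88)) + 21380 = (400 - 42*17) + 21380 = (400 - 714) + 21380 = -314 + 21380 = 21066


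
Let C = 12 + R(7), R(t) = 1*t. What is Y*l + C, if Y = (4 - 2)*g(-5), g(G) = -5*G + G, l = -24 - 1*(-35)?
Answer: 459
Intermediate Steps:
R(t) = t
l = 11 (l = -24 + 35 = 11)
C = 19 (C = 12 + 7 = 19)
g(G) = -4*G
Y = 40 (Y = (4 - 2)*(-4*(-5)) = 2*20 = 40)
Y*l + C = 40*11 + 19 = 440 + 19 = 459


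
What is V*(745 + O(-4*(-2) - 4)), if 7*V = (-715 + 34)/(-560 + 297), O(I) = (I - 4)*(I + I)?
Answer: 507345/1841 ≈ 275.58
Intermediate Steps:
O(I) = 2*I*(-4 + I) (O(I) = (-4 + I)*(2*I) = 2*I*(-4 + I))
V = 681/1841 (V = ((-715 + 34)/(-560 + 297))/7 = (-681/(-263))/7 = (-681*(-1/263))/7 = (⅐)*(681/263) = 681/1841 ≈ 0.36991)
V*(745 + O(-4*(-2) - 4)) = 681*(745 + 2*(-4*(-2) - 4)*(-4 + (-4*(-2) - 4)))/1841 = 681*(745 + 2*(8 - 4)*(-4 + (8 - 4)))/1841 = 681*(745 + 2*4*(-4 + 4))/1841 = 681*(745 + 2*4*0)/1841 = 681*(745 + 0)/1841 = (681/1841)*745 = 507345/1841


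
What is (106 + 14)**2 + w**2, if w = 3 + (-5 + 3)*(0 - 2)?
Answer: 14449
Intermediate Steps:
w = 7 (w = 3 - 2*(-2) = 3 + 4 = 7)
(106 + 14)**2 + w**2 = (106 + 14)**2 + 7**2 = 120**2 + 49 = 14400 + 49 = 14449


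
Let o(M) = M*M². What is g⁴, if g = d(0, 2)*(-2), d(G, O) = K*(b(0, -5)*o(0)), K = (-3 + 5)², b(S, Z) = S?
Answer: 0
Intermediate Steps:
o(M) = M³
K = 4 (K = 2² = 4)
d(G, O) = 0 (d(G, O) = 4*(0*0³) = 4*(0*0) = 4*0 = 0)
g = 0 (g = 0*(-2) = 0)
g⁴ = 0⁴ = 0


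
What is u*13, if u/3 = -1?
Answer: -39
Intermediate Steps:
u = -3 (u = 3*(-1) = -3)
u*13 = -3*13 = -39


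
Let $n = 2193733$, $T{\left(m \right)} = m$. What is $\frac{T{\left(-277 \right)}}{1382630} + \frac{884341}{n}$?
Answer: $\frac{1222108732789}{3033121057790} \approx 0.40292$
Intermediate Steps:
$\frac{T{\left(-277 \right)}}{1382630} + \frac{884341}{n} = - \frac{277}{1382630} + \frac{884341}{2193733} = \frac{1222108732789}{3033121057790}$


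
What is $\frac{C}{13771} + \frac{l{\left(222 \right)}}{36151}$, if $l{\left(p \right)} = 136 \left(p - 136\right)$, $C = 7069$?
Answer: $\frac{416617035}{497835421} \approx 0.83686$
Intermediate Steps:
$l{\left(p \right)} = -18496 + 136 p$ ($l{\left(p \right)} = 136 \left(-136 + p\right) = -18496 + 136 p$)
$\frac{C}{13771} + \frac{l{\left(222 \right)}}{36151} = \frac{7069}{13771} + \frac{-18496 + 136 \cdot 222}{36151} = 7069 \cdot \frac{1}{13771} + \left(-18496 + 30192\right) \frac{1}{36151} = \frac{7069}{13771} + 11696 \cdot \frac{1}{36151} = \frac{7069}{13771} + \frac{11696}{36151} = \frac{416617035}{497835421}$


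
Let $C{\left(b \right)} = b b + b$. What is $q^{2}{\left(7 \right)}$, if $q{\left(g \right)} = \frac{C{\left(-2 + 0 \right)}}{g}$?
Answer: $\frac{4}{49} \approx 0.081633$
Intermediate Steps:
$C{\left(b \right)} = b + b^{2}$ ($C{\left(b \right)} = b^{2} + b = b + b^{2}$)
$q{\left(g \right)} = \frac{2}{g}$ ($q{\left(g \right)} = \frac{\left(-2 + 0\right) \left(1 + \left(-2 + 0\right)\right)}{g} = \frac{\left(-2\right) \left(1 - 2\right)}{g} = \frac{\left(-2\right) \left(-1\right)}{g} = \frac{2}{g}$)
$q^{2}{\left(7 \right)} = \left(\frac{2}{7}\right)^{2} = \frac{4}{49}$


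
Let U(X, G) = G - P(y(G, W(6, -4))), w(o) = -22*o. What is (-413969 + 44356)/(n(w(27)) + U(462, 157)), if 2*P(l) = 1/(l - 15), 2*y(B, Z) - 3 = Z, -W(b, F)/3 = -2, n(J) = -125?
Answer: -7761873/673 ≈ -11533.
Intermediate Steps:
W(b, F) = 6 (W(b, F) = -3*(-2) = 6)
y(B, Z) = 3/2 + Z/2
P(l) = 1/(2*(-15 + l)) (P(l) = 1/(2*(l - 15)) = 1/(2*(-15 + l)))
U(X, G) = 1/21 + G (U(X, G) = G - 1/(2*(-15 + (3/2 + (½)*6))) = G - 1/(2*(-15 + (3/2 + 3))) = G - 1/(2*(-15 + 9/2)) = G - 1/(2*(-21/2)) = G - (-2)/(2*21) = G - 1*(-1/21) = G + 1/21 = 1/21 + G)
(-413969 + 44356)/(n(w(27)) + U(462, 157)) = (-413969 + 44356)/(-125 + (1/21 + 157)) = -369613/(-125 + 3298/21) = -369613/673/21 = -369613*21/673 = -7761873/673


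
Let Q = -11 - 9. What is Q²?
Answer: 400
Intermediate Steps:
Q = -20
Q² = (-20)² = 400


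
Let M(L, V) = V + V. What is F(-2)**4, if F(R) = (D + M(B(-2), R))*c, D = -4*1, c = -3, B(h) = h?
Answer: 331776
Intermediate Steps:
M(L, V) = 2*V
D = -4
F(R) = 12 - 6*R (F(R) = (-4 + 2*R)*(-3) = 12 - 6*R)
F(-2)**4 = (12 - 6*(-2))**4 = (12 + 12)**4 = 24**4 = 331776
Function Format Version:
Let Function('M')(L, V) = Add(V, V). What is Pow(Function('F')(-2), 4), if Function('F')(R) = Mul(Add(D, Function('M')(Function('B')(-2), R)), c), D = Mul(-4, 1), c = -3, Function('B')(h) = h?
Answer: 331776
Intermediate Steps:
Function('M')(L, V) = Mul(2, V)
D = -4
Function('F')(R) = Add(12, Mul(-6, R)) (Function('F')(R) = Mul(Add(-4, Mul(2, R)), -3) = Add(12, Mul(-6, R)))
Pow(Function('F')(-2), 4) = Pow(Add(12, Mul(-6, -2)), 4) = Pow(Add(12, 12), 4) = Pow(24, 4) = 331776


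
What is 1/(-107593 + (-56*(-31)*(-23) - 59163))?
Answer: -1/206684 ≈ -4.8383e-6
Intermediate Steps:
1/(-107593 + (-56*(-31)*(-23) - 59163)) = 1/(-107593 + (1736*(-23) - 59163)) = 1/(-107593 + (-39928 - 59163)) = 1/(-107593 - 99091) = 1/(-206684) = -1/206684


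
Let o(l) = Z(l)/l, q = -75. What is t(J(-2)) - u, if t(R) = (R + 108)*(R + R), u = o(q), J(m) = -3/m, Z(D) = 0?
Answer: 657/2 ≈ 328.50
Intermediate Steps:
o(l) = 0 (o(l) = 0/l = 0)
u = 0
t(R) = 2*R*(108 + R) (t(R) = (108 + R)*(2*R) = 2*R*(108 + R))
t(J(-2)) - u = 2*(-3/(-2))*(108 - 3/(-2)) - 1*0 = 2*(-3*(-½))*(108 - 3*(-½)) + 0 = 2*(3/2)*(108 + 3/2) + 0 = 2*(3/2)*(219/2) + 0 = 657/2 + 0 = 657/2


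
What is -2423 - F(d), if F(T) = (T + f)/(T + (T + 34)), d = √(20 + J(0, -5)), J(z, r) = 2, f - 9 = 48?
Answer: -1294829/534 + 20*√22/267 ≈ -2424.4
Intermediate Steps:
f = 57 (f = 9 + 48 = 57)
d = √22 (d = √(20 + 2) = √22 ≈ 4.6904)
F(T) = (57 + T)/(34 + 2*T) (F(T) = (T + 57)/(T + (T + 34)) = (57 + T)/(T + (34 + T)) = (57 + T)/(34 + 2*T))
-2423 - F(d) = -2423 - (57 + √22)/(2*(17 + √22))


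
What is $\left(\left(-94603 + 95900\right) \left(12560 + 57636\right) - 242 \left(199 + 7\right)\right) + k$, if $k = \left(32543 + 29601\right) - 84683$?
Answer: $90971821$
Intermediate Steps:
$k = -22539$ ($k = 62144 - 84683 = -22539$)
$\left(\left(-94603 + 95900\right) \left(12560 + 57636\right) - 242 \left(199 + 7\right)\right) + k = \left(\left(-94603 + 95900\right) \left(12560 + 57636\right) - 242 \left(199 + 7\right)\right) - 22539 = \left(1297 \cdot 70196 - 49852\right) - 22539 = \left(91044212 - 49852\right) - 22539 = 90994360 - 22539 = 90971821$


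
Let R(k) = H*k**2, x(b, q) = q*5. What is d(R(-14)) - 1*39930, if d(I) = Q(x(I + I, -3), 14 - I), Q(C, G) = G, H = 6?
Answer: -41092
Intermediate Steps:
x(b, q) = 5*q
R(k) = 6*k**2
d(I) = 14 - I
d(R(-14)) - 1*39930 = (14 - 6*(-14)**2) - 1*39930 = (14 - 6*196) - 39930 = (14 - 1*1176) - 39930 = (14 - 1176) - 39930 = -1162 - 39930 = -41092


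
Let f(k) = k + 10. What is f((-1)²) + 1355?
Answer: 1366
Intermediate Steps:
f(k) = 10 + k
f((-1)²) + 1355 = (10 + (-1)²) + 1355 = (10 + 1) + 1355 = 11 + 1355 = 1366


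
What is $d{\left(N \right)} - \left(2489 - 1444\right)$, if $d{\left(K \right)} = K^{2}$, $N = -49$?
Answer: $1356$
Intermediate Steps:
$d{\left(N \right)} - \left(2489 - 1444\right) = \left(-49\right)^{2} - \left(2489 - 1444\right) = 2401 - \left(2489 - 1444\right) = 2401 - 1045 = 1356$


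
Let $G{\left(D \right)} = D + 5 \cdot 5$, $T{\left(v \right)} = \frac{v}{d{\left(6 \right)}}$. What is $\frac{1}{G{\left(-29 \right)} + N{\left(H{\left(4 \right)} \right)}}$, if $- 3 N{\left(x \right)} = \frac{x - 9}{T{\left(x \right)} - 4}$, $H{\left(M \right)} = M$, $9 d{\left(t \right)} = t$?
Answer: $- \frac{6}{19} \approx -0.31579$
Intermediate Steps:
$d{\left(t \right)} = \frac{t}{9}$
$T{\left(v \right)} = \frac{3 v}{2}$ ($T{\left(v \right)} = \frac{v}{\frac{1}{9} \cdot 6} = \frac{v}{\frac{2}{3}} = v \frac{3}{2} = \frac{3 v}{2}$)
$G{\left(D \right)} = 25 + D$ ($G{\left(D \right)} = D + 25 = 25 + D$)
$N{\left(x \right)} = - \frac{-9 + x}{3 \left(-4 + \frac{3 x}{2}\right)}$ ($N{\left(x \right)} = - \frac{\left(x - 9\right) \frac{1}{\frac{3 x}{2} - 4}}{3} = - \frac{\left(-9 + x\right) \frac{1}{-4 + \frac{3 x}{2}}}{3} = - \frac{\frac{1}{-4 + \frac{3 x}{2}} \left(-9 + x\right)}{3} = - \frac{-9 + x}{3 \left(-4 + \frac{3 x}{2}\right)}$)
$\frac{1}{G{\left(-29 \right)} + N{\left(H{\left(4 \right)} \right)}} = \frac{1}{\left(25 - 29\right) + \frac{2 \left(9 - 4\right)}{3 \left(-8 + 3 \cdot 4\right)}} = \frac{1}{-4 + \frac{2 \left(9 - 4\right)}{3 \left(-8 + 12\right)}} = \frac{1}{-4 + \frac{2}{3} \cdot \frac{1}{4} \cdot 5} = \frac{1}{-4 + \frac{5}{6}} = \frac{1}{- \frac{19}{6}} = - \frac{6}{19}$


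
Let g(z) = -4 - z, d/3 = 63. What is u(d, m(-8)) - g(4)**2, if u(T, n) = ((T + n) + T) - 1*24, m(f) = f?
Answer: 282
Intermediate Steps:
d = 189 (d = 3*63 = 189)
u(T, n) = -24 + n + 2*T (u(T, n) = (n + 2*T) - 24 = -24 + n + 2*T)
u(d, m(-8)) - g(4)**2 = (-24 - 8 + 2*189) - (-4 - 1*4)**2 = (-24 - 8 + 378) - (-4 - 4)**2 = 346 - 1*(-8)**2 = 346 - 1*64 = 346 - 64 = 282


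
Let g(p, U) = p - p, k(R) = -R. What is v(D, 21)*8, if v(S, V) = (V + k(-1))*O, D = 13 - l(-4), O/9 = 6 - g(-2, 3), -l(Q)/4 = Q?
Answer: 9504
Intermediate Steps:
l(Q) = -4*Q
g(p, U) = 0
O = 54 (O = 9*(6 - 1*0) = 9*(6 + 0) = 9*6 = 54)
D = -3 (D = 13 - (-4)*(-4) = 13 - 1*16 = 13 - 16 = -3)
v(S, V) = 54 + 54*V (v(S, V) = (V - 1*(-1))*54 = (V + 1)*54 = (1 + V)*54 = 54 + 54*V)
v(D, 21)*8 = (54 + 54*21)*8 = (54 + 1134)*8 = 1188*8 = 9504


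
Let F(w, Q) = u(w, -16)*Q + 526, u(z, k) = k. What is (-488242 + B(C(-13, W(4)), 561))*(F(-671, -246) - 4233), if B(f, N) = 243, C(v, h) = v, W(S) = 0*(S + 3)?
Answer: -111751771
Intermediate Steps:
W(S) = 0 (W(S) = 0*(3 + S) = 0)
F(w, Q) = 526 - 16*Q (F(w, Q) = -16*Q + 526 = 526 - 16*Q)
(-488242 + B(C(-13, W(4)), 561))*(F(-671, -246) - 4233) = (-488242 + 243)*((526 - 16*(-246)) - 4233) = -487999*((526 + 3936) - 4233) = -487999*(4462 - 4233) = -487999*229 = -111751771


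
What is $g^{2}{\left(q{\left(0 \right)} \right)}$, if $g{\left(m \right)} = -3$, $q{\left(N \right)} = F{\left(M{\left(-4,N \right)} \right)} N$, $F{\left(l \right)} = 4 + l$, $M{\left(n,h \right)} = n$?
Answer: $9$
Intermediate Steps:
$q{\left(N \right)} = 0$ ($q{\left(N \right)} = \left(4 - 4\right) N = 0 N = 0$)
$g^{2}{\left(q{\left(0 \right)} \right)} = \left(-3\right)^{2} = 9$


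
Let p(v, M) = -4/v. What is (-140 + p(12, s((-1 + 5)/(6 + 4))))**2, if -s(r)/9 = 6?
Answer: 177241/9 ≈ 19693.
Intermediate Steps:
s(r) = -54 (s(r) = -9*6 = -54)
(-140 + p(12, s((-1 + 5)/(6 + 4))))**2 = (-140 - 4/12)**2 = (-140 - 4*1/12)**2 = (-140 - 1/3)**2 = (-421/3)**2 = 177241/9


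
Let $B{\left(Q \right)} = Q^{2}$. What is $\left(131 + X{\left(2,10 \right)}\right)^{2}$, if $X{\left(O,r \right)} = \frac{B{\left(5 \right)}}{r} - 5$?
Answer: $\frac{66049}{4} \approx 16512.0$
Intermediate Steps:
$X{\left(O,r \right)} = -5 + \frac{25}{r}$ ($X{\left(O,r \right)} = \frac{5^{2}}{r} - 5 = \frac{1}{r} 25 - 5 = \frac{25}{r} - 5 = -5 + \frac{25}{r}$)
$\left(131 + X{\left(2,10 \right)}\right)^{2} = \left(131 - \left(5 - \frac{25}{10}\right)\right)^{2} = \left(131 + \left(-5 + 25 \cdot \frac{1}{10}\right)\right)^{2} = \left(131 + \left(-5 + \frac{5}{2}\right)\right)^{2} = \left(131 - \frac{5}{2}\right)^{2} = \left(\frac{257}{2}\right)^{2} = \frac{66049}{4}$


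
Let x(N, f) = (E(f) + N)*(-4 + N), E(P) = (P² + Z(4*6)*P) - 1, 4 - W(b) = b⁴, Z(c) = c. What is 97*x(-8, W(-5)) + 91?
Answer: -431527301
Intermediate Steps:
W(b) = 4 - b⁴
E(P) = -1 + P² + 24*P (E(P) = (P² + (4*6)*P) - 1 = (P² + 24*P) - 1 = -1 + P² + 24*P)
x(N, f) = (-4 + N)*(-1 + N + f² + 24*f) (x(N, f) = ((-1 + f² + 24*f) + N)*(-4 + N) = (-1 + N + f² + 24*f)*(-4 + N) = (-4 + N)*(-1 + N + f² + 24*f))
97*x(-8, W(-5)) + 91 = 97*(4 + (-8)² - 96*(4 - 1*(-5)⁴) - 4*(-8) - 4*(4 - 1*(-5)⁴)² - 8*(-1 + (4 - 1*(-5)⁴)² + 24*(4 - 1*(-5)⁴))) + 91 = 97*(4 + 64 - 96*(4 - 1*625) + 32 - 4*(4 - 1*625)² - 8*(-1 + (4 - 1*625)² + 24*(4 - 1*625))) + 91 = 97*(4 + 64 - 96*(4 - 625) + 32 - 4*(4 - 625)² - 8*(-1 + (4 - 625)² + 24*(4 - 625))) + 91 = 97*(4 + 64 - 96*(-621) + 32 - 4*(-621)² - 8*(-1 + (-621)² + 24*(-621))) + 91 = 97*(4 + 64 + 59616 + 32 - 4*385641 - 8*(-1 + 385641 - 14904)) + 91 = 97*(4 + 64 + 59616 + 32 - 1542564 - 8*370736) + 91 = 97*(4 + 64 + 59616 + 32 - 1542564 - 2965888) + 91 = 97*(-4448736) + 91 = -431527392 + 91 = -431527301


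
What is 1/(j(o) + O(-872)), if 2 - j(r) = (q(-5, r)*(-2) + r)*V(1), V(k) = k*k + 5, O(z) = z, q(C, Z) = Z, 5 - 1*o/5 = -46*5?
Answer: 1/6180 ≈ 0.00016181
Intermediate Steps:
o = 1175 (o = 25 - (-230)*5 = 25 - 5*(-230) = 25 + 1150 = 1175)
V(k) = 5 + k² (V(k) = k² + 5 = 5 + k²)
j(r) = 2 + 6*r (j(r) = 2 - (r*(-2) + r)*(5 + 1²) = 2 - (-2*r + r)*(5 + 1) = 2 - (-r)*6 = 2 - (-6)*r = 2 + 6*r)
1/(j(o) + O(-872)) = 1/((2 + 6*1175) - 872) = 1/((2 + 7050) - 872) = 1/(7052 - 872) = 1/6180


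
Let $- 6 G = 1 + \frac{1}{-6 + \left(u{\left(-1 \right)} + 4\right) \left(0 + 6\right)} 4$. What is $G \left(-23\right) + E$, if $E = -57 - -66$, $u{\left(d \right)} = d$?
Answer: $\frac{127}{9} \approx 14.111$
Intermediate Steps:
$E = 9$ ($E = -57 + 66 = 9$)
$G = - \frac{2}{9}$ ($G = - \frac{1 + \frac{1}{-6 + \left(-1 + 4\right) \left(0 + 6\right)} 4}{6} = - \frac{1 + \frac{1}{-6 + 3 \cdot 6} \cdot 4}{6} = - \frac{1 + \frac{1}{-6 + 18} \cdot 4}{6} = - \frac{1 + \frac{1}{12} \cdot 4}{6} = - \frac{1 + \frac{1}{3}}{6} = \left(- \frac{1}{6}\right) \frac{4}{3} = - \frac{2}{9} \approx -0.22222$)
$G \left(-23\right) + E = \left(- \frac{2}{9}\right) \left(-23\right) + 9 = \frac{46}{9} + 9 = \frac{127}{9}$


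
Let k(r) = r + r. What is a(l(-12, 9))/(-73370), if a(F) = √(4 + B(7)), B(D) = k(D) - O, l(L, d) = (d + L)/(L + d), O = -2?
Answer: -√5/36685 ≈ -6.0953e-5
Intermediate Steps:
k(r) = 2*r
l(L, d) = 1 (l(L, d) = (L + d)/(L + d) = 1)
B(D) = 2 + 2*D (B(D) = 2*D - 1*(-2) = 2*D + 2 = 2 + 2*D)
a(F) = 2*√5 (a(F) = √(4 + (2 + 2*7)) = √(4 + (2 + 14)) = √(4 + 16) = √20 = 2*√5)
a(l(-12, 9))/(-73370) = (2*√5)/(-73370) = (2*√5)*(-1/73370) = -√5/36685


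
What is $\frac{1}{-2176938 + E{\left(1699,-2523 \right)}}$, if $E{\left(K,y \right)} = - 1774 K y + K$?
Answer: $\frac{1}{7602212359} \approx 1.3154 \cdot 10^{-10}$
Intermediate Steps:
$E{\left(K,y \right)} = K - 1774 K y$ ($E{\left(K,y \right)} = - 1774 K y + K = K - 1774 K y$)
$\frac{1}{-2176938 + E{\left(1699,-2523 \right)}} = \frac{1}{-2176938 + 1699 \left(1 - -4475802\right)} = \frac{1}{-2176938 + 1699 \left(1 + 4475802\right)} = \frac{1}{-2176938 + 1699 \cdot 4475803} = \frac{1}{-2176938 + 7604389297} = \frac{1}{7602212359}$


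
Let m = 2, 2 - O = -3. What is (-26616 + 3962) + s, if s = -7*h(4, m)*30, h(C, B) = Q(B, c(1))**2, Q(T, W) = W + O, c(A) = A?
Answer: -30214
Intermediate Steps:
O = 5 (O = 2 - 1*(-3) = 2 + 3 = 5)
Q(T, W) = 5 + W (Q(T, W) = W + 5 = 5 + W)
h(C, B) = 36 (h(C, B) = (5 + 1)**2 = 6**2 = 36)
s = -7560 (s = -7*36*30 = -252*30 = -7560)
(-26616 + 3962) + s = (-26616 + 3962) - 7560 = -22654 - 7560 = -30214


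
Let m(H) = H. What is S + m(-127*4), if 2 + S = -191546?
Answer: -192056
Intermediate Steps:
S = -191548 (S = -2 - 191546 = -191548)
S + m(-127*4) = -191548 - 127*4 = -191548 - 508 = -192056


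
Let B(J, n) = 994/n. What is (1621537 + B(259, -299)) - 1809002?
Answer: -56053029/299 ≈ -1.8747e+5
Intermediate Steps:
(1621537 + B(259, -299)) - 1809002 = (1621537 + 994/(-299)) - 1809002 = (1621537 + 994*(-1/299)) - 1809002 = (1621537 - 994/299) - 1809002 = 484838569/299 - 1809002 = -56053029/299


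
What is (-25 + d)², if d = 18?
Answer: 49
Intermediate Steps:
(-25 + d)² = (-25 + 18)² = (-7)² = 49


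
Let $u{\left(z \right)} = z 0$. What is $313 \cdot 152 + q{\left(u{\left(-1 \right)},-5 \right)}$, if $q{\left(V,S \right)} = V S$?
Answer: $47576$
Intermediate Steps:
$u{\left(z \right)} = 0$
$q{\left(V,S \right)} = S V$
$313 \cdot 152 + q{\left(u{\left(-1 \right)},-5 \right)} = 313 \cdot 152 - 0 = 47576 + 0 = 47576$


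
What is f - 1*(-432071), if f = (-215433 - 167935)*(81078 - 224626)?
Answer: 55032141735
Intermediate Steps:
f = 55031709664 (f = -383368*(-143548) = 55031709664)
f - 1*(-432071) = 55031709664 - 1*(-432071) = 55031709664 + 432071 = 55032141735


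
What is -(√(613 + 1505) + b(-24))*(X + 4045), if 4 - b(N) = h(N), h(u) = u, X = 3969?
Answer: -224392 - 8014*√2118 ≈ -5.9321e+5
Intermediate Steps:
b(N) = 4 - N
-(√(613 + 1505) + b(-24))*(X + 4045) = -(√(613 + 1505) + (4 - 1*(-24)))*(3969 + 4045) = -(√2118 + (4 + 24))*8014 = -(√2118 + 28)*8014 = -(28 + √2118)*8014 = -(224392 + 8014*√2118) = -224392 - 8014*√2118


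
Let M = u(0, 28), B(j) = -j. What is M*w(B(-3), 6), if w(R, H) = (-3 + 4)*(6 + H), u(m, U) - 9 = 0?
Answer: 108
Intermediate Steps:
u(m, U) = 9 (u(m, U) = 9 + 0 = 9)
w(R, H) = 6 + H (w(R, H) = 1*(6 + H) = 6 + H)
M = 9
M*w(B(-3), 6) = 9*(6 + 6) = 9*12 = 108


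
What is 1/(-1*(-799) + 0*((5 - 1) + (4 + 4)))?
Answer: 1/799 ≈ 0.0012516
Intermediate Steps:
1/(-1*(-799) + 0*((5 - 1) + (4 + 4))) = 1/(799 + 0*(4 + 8)) = 1/(799 + 0*12) = 1/(799 + 0) = 1/799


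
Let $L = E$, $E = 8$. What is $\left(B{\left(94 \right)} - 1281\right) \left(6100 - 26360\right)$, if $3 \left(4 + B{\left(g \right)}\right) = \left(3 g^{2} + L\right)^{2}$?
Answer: $- \frac{14244692564260}{3} \approx -4.7482 \cdot 10^{12}$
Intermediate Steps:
$L = 8$
$B{\left(g \right)} = -4 + \frac{\left(8 + 3 g^{2}\right)^{2}}{3}$ ($B{\left(g \right)} = -4 + \frac{\left(3 g^{2} + 8\right)^{2}}{3} = -4 + \frac{\left(8 + 3 g^{2}\right)^{2}}{3}$)
$\left(B{\left(94 \right)} - 1281\right) \left(6100 - 26360\right) = \left(\left(-4 + \frac{\left(8 + 3 \cdot 94^{2}\right)^{2}}{3}\right) - 1281\right) \left(6100 - 26360\right) = \left(\left(-4 + \frac{\left(8 + 3 \cdot 8836\right)^{2}}{3}\right) - 1281\right) \left(-20260\right) = \left(\left(-4 + \frac{\left(8 + 26508\right)^{2}}{3}\right) - 1281\right) \left(-20260\right) = \left(\left(-4 + \frac{26516^{2}}{3}\right) - 1281\right) \left(-20260\right) = \left(\left(-4 + \frac{1}{3} \cdot 703098256\right) - 1281\right) \left(-20260\right) = \left(\left(-4 + \frac{703098256}{3}\right) - 1281\right) \left(-20260\right) = \left(\frac{703098244}{3} - 1281\right) \left(-20260\right) = \frac{703094401}{3} \left(-20260\right) = - \frac{14244692564260}{3}$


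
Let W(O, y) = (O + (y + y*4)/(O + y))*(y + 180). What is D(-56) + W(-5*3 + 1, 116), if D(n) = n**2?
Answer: 34432/51 ≈ 675.14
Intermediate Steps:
W(O, y) = (180 + y)*(O + 5*y/(O + y)) (W(O, y) = (O + (y + 4*y)/(O + y))*(180 + y) = (O + (5*y)/(O + y))*(180 + y) = (O + 5*y/(O + y))*(180 + y) = (180 + y)*(O + 5*y/(O + y)))
D(-56) + W(-5*3 + 1, 116) = (-56)**2 + (5*116**2 + 180*(-5*3 + 1)**2 + 900*116 + (-5*3 + 1)*116**2 + 116*(-5*3 + 1)**2 + 180*(-5*3 + 1)*116)/((-5*3 + 1) + 116) = 3136 + (5*13456 + 180*(-15 + 1)**2 + 104400 + (-15 + 1)*13456 + 116*(-15 + 1)**2 + 180*(-15 + 1)*116)/((-15 + 1) + 116) = 3136 + (67280 + 180*(-14)**2 + 104400 - 14*13456 + 116*(-14)**2 + 180*(-14)*116)/(-14 + 116) = 3136 + (67280 + 180*196 + 104400 - 188384 + 116*196 - 292320)/102 = 3136 + (67280 + 35280 + 104400 - 188384 + 22736 - 292320)/102 = 3136 + (1/102)*(-251008) = 3136 - 125504/51 = 34432/51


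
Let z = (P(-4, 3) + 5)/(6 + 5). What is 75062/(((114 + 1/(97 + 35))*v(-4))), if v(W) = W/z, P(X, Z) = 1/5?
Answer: -5854836/75245 ≈ -77.810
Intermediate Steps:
P(X, Z) = ⅕
z = 26/55 (z = (⅕ + 5)/(6 + 5) = (26/5)/11 = (26/5)*(1/11) = 26/55 ≈ 0.47273)
v(W) = 55*W/26 (v(W) = W/(26/55) = W*(55/26) = 55*W/26)
75062/(((114 + 1/(97 + 35))*v(-4))) = 75062/(((114 + 1/(97 + 35))*((55/26)*(-4)))) = 75062/(((114 + 1/132)*(-110/13))) = 75062/(((15049/132)*(-110/13))) = 75062/(-75245/78) = 75062*(-78/75245) = -5854836/75245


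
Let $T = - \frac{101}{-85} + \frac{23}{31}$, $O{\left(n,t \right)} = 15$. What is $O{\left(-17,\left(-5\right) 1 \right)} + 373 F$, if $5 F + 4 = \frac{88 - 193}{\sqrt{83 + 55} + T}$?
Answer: $- \frac{398095860034}{2330744135} - \frac{54386281425 \sqrt{138}}{932297654} \approx -856.09$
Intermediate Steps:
$T = \frac{5086}{2635}$ ($T = \left(-101\right) \left(- \frac{1}{85}\right) + 23 \cdot \frac{1}{31} = \frac{101}{85} + \frac{23}{31} = \frac{5086}{2635} \approx 1.9302$)
$F = - \frac{4}{5} - \frac{21}{\frac{5086}{2635} + \sqrt{138}}$ ($F = - \frac{4}{5} + \frac{\left(88 - 193\right) \frac{1}{\sqrt{83 + 55} + \frac{5086}{2635}}}{5} = - \frac{4}{5} + \frac{\left(-105\right) \frac{1}{\sqrt{138} + \frac{5086}{2635}}}{5} = - \frac{4}{5} + \frac{\left(-105\right) \frac{1}{\frac{5086}{2635} + \sqrt{138}}}{5} = - \frac{4}{5} - \frac{21}{\frac{5086}{2635} + \sqrt{138}} \approx -2.3354$)
$O{\left(-17,\left(-5\right) 1 \right)} + 373 F = 15 + 373 \left(- \frac{1161010783}{2330744135} - \frac{145807725 \sqrt{138}}{932297654}\right) = 15 - \left(\frac{433057022059}{2330744135} + \frac{54386281425 \sqrt{138}}{932297654}\right) = - \frac{398095860034}{2330744135} - \frac{54386281425 \sqrt{138}}{932297654}$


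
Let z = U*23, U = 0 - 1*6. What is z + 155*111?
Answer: 17067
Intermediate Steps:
U = -6 (U = 0 - 6 = -6)
z = -138 (z = -6*23 = -138)
z + 155*111 = -138 + 155*111 = -138 + 17205 = 17067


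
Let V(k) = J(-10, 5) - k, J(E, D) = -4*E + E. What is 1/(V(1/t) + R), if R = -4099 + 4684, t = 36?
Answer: 36/22139 ≈ 0.0016261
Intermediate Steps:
J(E, D) = -3*E
V(k) = 30 - k (V(k) = -3*(-10) - k = 30 - k)
R = 585
1/(V(1/t) + R) = 1/((30 - 1/36) + 585) = 1/(1079/36 + 585) = 1/(22139/36) = 36/22139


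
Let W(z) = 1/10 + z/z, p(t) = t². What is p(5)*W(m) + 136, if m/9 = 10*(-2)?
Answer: 327/2 ≈ 163.50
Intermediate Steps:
m = -180 (m = 9*(10*(-2)) = 9*(-20) = -180)
W(z) = 11/10 (W(z) = 1*(⅒) + 1 = ⅒ + 1 = 11/10)
p(5)*W(m) + 136 = 5²*(11/10) + 136 = 25*(11/10) + 136 = 55/2 + 136 = 327/2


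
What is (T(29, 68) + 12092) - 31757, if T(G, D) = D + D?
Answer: -19529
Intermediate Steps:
T(G, D) = 2*D
(T(29, 68) + 12092) - 31757 = (2*68 + 12092) - 31757 = (136 + 12092) - 31757 = 12228 - 31757 = -19529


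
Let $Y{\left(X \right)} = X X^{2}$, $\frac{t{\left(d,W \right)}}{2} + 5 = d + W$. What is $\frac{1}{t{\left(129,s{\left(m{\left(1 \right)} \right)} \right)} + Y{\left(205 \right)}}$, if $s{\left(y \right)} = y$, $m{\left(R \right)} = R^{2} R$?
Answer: $\frac{1}{8615375} \approx 1.1607 \cdot 10^{-7}$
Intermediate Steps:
$m{\left(R \right)} = R^{3}$
$t{\left(d,W \right)} = -10 + 2 W + 2 d$ ($t{\left(d,W \right)} = -10 + 2 \left(d + W\right) = -10 + 2 \left(W + d\right) = -10 + \left(2 W + 2 d\right) = -10 + 2 W + 2 d$)
$Y{\left(X \right)} = X^{3}$
$\frac{1}{t{\left(129,s{\left(m{\left(1 \right)} \right)} \right)} + Y{\left(205 \right)}} = \frac{1}{\left(-10 + 2 \cdot 1^{3} + 2 \cdot 129\right) + 205^{3}} = \frac{1}{\left(-10 + 2 \cdot 1 + 258\right) + 8615125} = \frac{1}{\left(-10 + 2 + 258\right) + 8615125} = \frac{1}{250 + 8615125} = \frac{1}{8615375}$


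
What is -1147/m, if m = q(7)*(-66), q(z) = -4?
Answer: -1147/264 ≈ -4.3447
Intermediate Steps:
m = 264 (m = -4*(-66) = 264)
-1147/m = -1147/264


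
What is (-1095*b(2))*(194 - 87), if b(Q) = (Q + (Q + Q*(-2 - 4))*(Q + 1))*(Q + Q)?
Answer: 13122480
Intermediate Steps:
b(Q) = 2*Q*(Q - 5*Q*(1 + Q)) (b(Q) = (Q + (Q + Q*(-6))*(1 + Q))*(2*Q) = (Q + (Q - 6*Q)*(1 + Q))*(2*Q) = (Q + (-5*Q)*(1 + Q))*(2*Q) = (Q - 5*Q*(1 + Q))*(2*Q) = 2*Q*(Q - 5*Q*(1 + Q)))
(-1095*b(2))*(194 - 87) = (-1095*2**2*(-8 - 10*2))*(194 - 87) = -1095*4*(-8 - 20)*107 = -1095*4*(-28)*107 = -1095*(-112)*107 = -219*(-560)*107 = 122640*107 = 13122480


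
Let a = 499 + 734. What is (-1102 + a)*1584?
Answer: 207504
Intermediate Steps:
a = 1233
(-1102 + a)*1584 = (-1102 + 1233)*1584 = 131*1584 = 207504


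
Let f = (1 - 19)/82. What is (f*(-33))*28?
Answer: 8316/41 ≈ 202.83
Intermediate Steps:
f = -9/41 (f = -18*1/82 = -9/41 ≈ -0.21951)
(f*(-33))*28 = -9/41*(-33)*28 = (297/41)*28 = 8316/41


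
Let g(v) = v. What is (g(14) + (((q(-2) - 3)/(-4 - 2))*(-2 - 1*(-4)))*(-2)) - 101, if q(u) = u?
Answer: -271/3 ≈ -90.333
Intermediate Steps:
(g(14) + (((q(-2) - 3)/(-4 - 2))*(-2 - 1*(-4)))*(-2)) - 101 = (14 + (((-2 - 3)/(-4 - 2))*(-2 - 1*(-4)))*(-2)) - 101 = (14 + ((-5/(-6))*(-2 + 4))*(-2)) - 101 = (14 + (-5*(-1/6)*2)*(-2)) - 101 = (14 + ((5/6)*2)*(-2)) - 101 = (14 + (5/3)*(-2)) - 101 = (14 - 10/3) - 101 = 32/3 - 101 = -271/3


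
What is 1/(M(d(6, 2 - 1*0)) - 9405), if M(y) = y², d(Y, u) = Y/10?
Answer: -25/235116 ≈ -0.00010633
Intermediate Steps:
d(Y, u) = Y/10 (d(Y, u) = Y*(⅒) = Y/10)
1/(M(d(6, 2 - 1*0)) - 9405) = 1/(((⅒)*6)² - 9405) = 1/((⅗)² - 9405) = 1/(9/25 - 9405) = 1/(-235116/25) = -25/235116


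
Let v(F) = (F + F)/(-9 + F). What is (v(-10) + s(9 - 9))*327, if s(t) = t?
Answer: 6540/19 ≈ 344.21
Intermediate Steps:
v(F) = 2*F/(-9 + F) (v(F) = (2*F)/(-9 + F) = 2*F/(-9 + F))
(v(-10) + s(9 - 9))*327 = (2*(-10)/(-9 - 10) + (9 - 9))*327 = (2*(-10)/(-19) + 0)*327 = (2*(-10)*(-1/19) + 0)*327 = (20/19 + 0)*327 = (20/19)*327 = 6540/19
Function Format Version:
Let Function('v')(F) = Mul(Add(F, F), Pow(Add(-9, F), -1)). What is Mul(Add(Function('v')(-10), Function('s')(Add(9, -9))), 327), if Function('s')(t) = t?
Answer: Rational(6540, 19) ≈ 344.21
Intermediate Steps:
Function('v')(F) = Mul(2, F, Pow(Add(-9, F), -1)) (Function('v')(F) = Mul(Mul(2, F), Pow(Add(-9, F), -1)) = Mul(2, F, Pow(Add(-9, F), -1)))
Mul(Add(Function('v')(-10), Function('s')(Add(9, -9))), 327) = Mul(Add(Mul(2, -10, Pow(Add(-9, -10), -1)), Add(9, -9)), 327) = Mul(Add(Mul(2, -10, Pow(-19, -1)), 0), 327) = Mul(Add(Mul(2, -10, Rational(-1, 19)), 0), 327) = Mul(Add(Rational(20, 19), 0), 327) = Mul(Rational(20, 19), 327) = Rational(6540, 19)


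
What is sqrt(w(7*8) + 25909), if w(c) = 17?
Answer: sqrt(25926) ≈ 161.02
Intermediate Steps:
sqrt(w(7*8) + 25909) = sqrt(17 + 25909) = sqrt(25926)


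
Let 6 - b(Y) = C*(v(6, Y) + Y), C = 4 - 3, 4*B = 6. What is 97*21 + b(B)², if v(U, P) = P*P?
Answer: 32673/16 ≈ 2042.1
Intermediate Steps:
B = 3/2 (B = (¼)*6 = 3/2 ≈ 1.5000)
v(U, P) = P²
C = 1
b(Y) = 6 - Y - Y² (b(Y) = 6 - (Y² + Y) = 6 - (Y + Y²) = 6 + (-Y - Y²) = 6 - Y - Y²)
97*21 + b(B)² = 97*21 + (6 - 1*3/2 - (3/2)²)² = 2037 + (6 - 3/2 - 1*9/4)² = 2037 + (6 - 3/2 - 9/4)² = 2037 + (9/4)² = 2037 + 81/16 = 32673/16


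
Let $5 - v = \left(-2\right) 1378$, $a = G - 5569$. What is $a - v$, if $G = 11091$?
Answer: $2761$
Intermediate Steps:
$a = 5522$ ($a = 11091 - 5569 = 5522$)
$v = 2761$ ($v = 5 - \left(-2\right) 1378 = 5 - -2756 = 5 + 2756 = 2761$)
$a - v = 5522 - 2761 = 2761$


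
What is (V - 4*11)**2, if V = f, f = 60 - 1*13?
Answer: 9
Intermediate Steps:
f = 47 (f = 60 - 13 = 47)
V = 47
(V - 4*11)**2 = (47 - 4*11)**2 = (47 - 44)**2 = 3**2 = 9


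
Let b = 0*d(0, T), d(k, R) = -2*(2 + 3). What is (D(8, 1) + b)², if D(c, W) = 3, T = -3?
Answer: 9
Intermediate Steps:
d(k, R) = -10 (d(k, R) = -2*5 = -10)
b = 0 (b = 0*(-10) = 0)
(D(8, 1) + b)² = (3 + 0)² = 3² = 9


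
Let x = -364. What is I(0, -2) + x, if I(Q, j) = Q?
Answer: -364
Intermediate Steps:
I(0, -2) + x = 0 - 364 = -364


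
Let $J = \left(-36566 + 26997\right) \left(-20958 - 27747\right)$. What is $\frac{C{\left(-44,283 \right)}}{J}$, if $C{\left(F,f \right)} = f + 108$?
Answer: $\frac{23}{27415185} \approx 8.3895 \cdot 10^{-7}$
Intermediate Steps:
$C{\left(F,f \right)} = 108 + f$
$J = 466058145$ ($J = \left(-9569\right) \left(-48705\right) = 466058145$)
$\frac{C{\left(-44,283 \right)}}{J} = \frac{108 + 283}{466058145} = 391 \cdot \frac{1}{466058145} = \frac{23}{27415185}$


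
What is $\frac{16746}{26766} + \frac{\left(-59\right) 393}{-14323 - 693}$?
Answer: $\frac{145346863}{66986376} \approx 2.1698$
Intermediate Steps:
$\frac{16746}{26766} + \frac{\left(-59\right) 393}{-14323 - 693} = 16746 \cdot \frac{1}{26766} - \frac{23187}{-15016} = \frac{2791}{4461} - - \frac{23187}{15016} = \frac{2791}{4461} + \frac{23187}{15016} = \frac{145346863}{66986376}$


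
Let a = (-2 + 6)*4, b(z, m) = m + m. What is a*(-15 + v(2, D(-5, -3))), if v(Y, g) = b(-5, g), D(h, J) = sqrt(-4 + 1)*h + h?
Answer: -400 - 160*I*sqrt(3) ≈ -400.0 - 277.13*I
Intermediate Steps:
D(h, J) = h + I*h*sqrt(3) (D(h, J) = sqrt(-3)*h + h = (I*sqrt(3))*h + h = I*h*sqrt(3) + h = h + I*h*sqrt(3))
b(z, m) = 2*m
v(Y, g) = 2*g
a = 16 (a = 4*4 = 16)
a*(-15 + v(2, D(-5, -3))) = 16*(-15 + 2*(-5*(1 + I*sqrt(3)))) = 16*(-15 + 2*(-5 - 5*I*sqrt(3))) = 16*(-15 + (-10 - 10*I*sqrt(3))) = 16*(-25 - 10*I*sqrt(3)) = -400 - 160*I*sqrt(3)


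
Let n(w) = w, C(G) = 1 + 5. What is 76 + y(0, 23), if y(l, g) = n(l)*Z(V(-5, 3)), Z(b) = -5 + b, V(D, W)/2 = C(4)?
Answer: 76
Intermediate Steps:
C(G) = 6
V(D, W) = 12 (V(D, W) = 2*6 = 12)
y(l, g) = 7*l (y(l, g) = l*(-5 + 12) = l*7 = 7*l)
76 + y(0, 23) = 76 + 7*0 = 76 + 0 = 76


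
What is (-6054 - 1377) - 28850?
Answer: -36281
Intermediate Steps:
(-6054 - 1377) - 28850 = -7431 - 28850 = -36281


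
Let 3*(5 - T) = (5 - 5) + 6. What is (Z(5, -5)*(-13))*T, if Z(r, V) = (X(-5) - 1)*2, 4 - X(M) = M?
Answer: -624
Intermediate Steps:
X(M) = 4 - M
T = 3 (T = 5 - ((5 - 5) + 6)/3 = 5 - (0 + 6)/3 = 5 - ⅓*6 = 5 - 2 = 3)
Z(r, V) = 16 (Z(r, V) = ((4 - 1*(-5)) - 1)*2 = ((4 + 5) - 1)*2 = (9 - 1)*2 = 8*2 = 16)
(Z(5, -5)*(-13))*T = (16*(-13))*3 = -208*3 = -624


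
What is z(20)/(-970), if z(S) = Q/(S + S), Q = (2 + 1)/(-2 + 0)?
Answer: 3/77600 ≈ 3.8660e-5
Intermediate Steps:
Q = -3/2 (Q = 3/(-2) = 3*(-½) = -3/2 ≈ -1.5000)
z(S) = -3/(4*S) (z(S) = -3/(2*(S + S)) = -3*1/(2*S)/2 = -3/(4*S))
z(20)/(-970) = -¾/20/(-970) = -¾*1/20*(-1/970) = -3/80*(-1/970) = 3/77600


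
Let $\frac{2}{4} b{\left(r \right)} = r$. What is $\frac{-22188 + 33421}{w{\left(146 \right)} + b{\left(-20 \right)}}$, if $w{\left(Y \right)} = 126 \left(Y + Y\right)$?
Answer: $\frac{11233}{36752} \approx 0.30564$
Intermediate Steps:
$w{\left(Y \right)} = 252 Y$ ($w{\left(Y \right)} = 126 \cdot 2 Y = 252 Y$)
$b{\left(r \right)} = 2 r$
$\frac{-22188 + 33421}{w{\left(146 \right)} + b{\left(-20 \right)}} = \frac{-22188 + 33421}{252 \cdot 146 + 2 \left(-20\right)} = \frac{11233}{36792 - 40} = \frac{11233}{36752}$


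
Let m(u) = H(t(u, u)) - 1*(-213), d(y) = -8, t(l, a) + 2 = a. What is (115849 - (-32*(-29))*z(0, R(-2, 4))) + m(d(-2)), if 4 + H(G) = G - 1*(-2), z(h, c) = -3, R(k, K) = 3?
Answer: 118834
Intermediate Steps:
t(l, a) = -2 + a
H(G) = -2 + G (H(G) = -4 + (G - 1*(-2)) = -4 + (G + 2) = -4 + (2 + G) = -2 + G)
m(u) = 209 + u (m(u) = (-2 + (-2 + u)) - 1*(-213) = (-4 + u) + 213 = 209 + u)
(115849 - (-32*(-29))*z(0, R(-2, 4))) + m(d(-2)) = (115849 - (-32*(-29))*(-3)) + (209 - 8) = (115849 - 928*(-3)) + 201 = (115849 - 1*(-2784)) + 201 = (115849 + 2784) + 201 = 118633 + 201 = 118834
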